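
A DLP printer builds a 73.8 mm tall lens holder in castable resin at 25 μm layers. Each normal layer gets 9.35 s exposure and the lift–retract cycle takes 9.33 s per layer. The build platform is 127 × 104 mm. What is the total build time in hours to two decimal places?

Layers = ⌈73.8/0.025⌉ = 2952.
Per-layer time = 9.35 + 9.33, so 18.68 s.
Build time: 2952 × 18.68 s = 55143.36 s, i.e. 15.32 hours.

15.32 hours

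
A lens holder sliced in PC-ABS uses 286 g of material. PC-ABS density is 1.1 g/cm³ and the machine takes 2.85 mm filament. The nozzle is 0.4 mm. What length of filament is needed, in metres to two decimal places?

40.76 m

Extruded volume: 286/1.1 = 260 cm³ (260000 mm³).
A = π r² = π × 1.425² = 6.3794 mm².
L = V/A = 260000/6.3794 = 40756.18 mm → 40.76 m.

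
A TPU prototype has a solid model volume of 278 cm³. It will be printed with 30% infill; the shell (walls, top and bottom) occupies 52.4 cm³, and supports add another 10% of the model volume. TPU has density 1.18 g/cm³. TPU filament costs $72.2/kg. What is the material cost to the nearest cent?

$12.60

Volume inside the shell = 278 − 52.4, so 225.6 cm³.
Infill deposited = 0.30 × 225.6 = 67.68 cm³.
Support: 0.10 × 278 → 27.8 cm³.
Total printed volume = 52.4 + 67.68 + 27.8 = 147.88 cm³.
Mass = 147.88 × 1.18, so 174.4984 g.
At $72.2/kg: 174.4984/1000 × 72.2 = $12.60.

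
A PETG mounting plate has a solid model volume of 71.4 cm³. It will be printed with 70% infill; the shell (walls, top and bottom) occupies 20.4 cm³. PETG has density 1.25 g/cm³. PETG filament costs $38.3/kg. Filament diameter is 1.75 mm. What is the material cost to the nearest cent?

Volume inside the shell: 71.4 − 20.4 → 51 cm³.
Deposited infill = 0.70 × 51 = 35.7 cm³.
Total extruded = 20.4 + 35.7, so 56.1 cm³.
Mass = 56.1 × 1.25, so 70.125 g.
Cost = 70.125 g / 1000 × $38.3/kg = $2.69.

$2.69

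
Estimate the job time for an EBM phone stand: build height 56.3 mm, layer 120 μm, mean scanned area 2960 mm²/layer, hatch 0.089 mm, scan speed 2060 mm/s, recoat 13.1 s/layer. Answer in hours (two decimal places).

Layers = ⌈56.3/0.12⌉ = 470.
Scan path per layer = 2960 / 0.089, so 33258.4 mm.
Per-layer scan time = 33258.4 / 2060 = 16.1449 s.
Time per layer = 16.1449 + 13.1 = 29.2449 s.
470 layers × 29.2449 s/layer = 13745.103 s, i.e. 3.82 hours.

3.82 hours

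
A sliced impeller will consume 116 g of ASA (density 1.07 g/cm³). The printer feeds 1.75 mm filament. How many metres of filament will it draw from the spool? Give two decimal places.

Extruded volume: 116/1.07 = 108.4112 cm³ (108411.2 mm³).
A = π r² = π × 0.875² = 2.4053 mm².
L = V/A = 108411.2/2.4053 = 45071.8 mm → 45.07 m.

45.07 m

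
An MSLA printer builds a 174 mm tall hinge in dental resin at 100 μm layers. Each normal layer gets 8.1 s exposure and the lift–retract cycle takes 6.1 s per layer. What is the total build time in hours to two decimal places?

Layer count = ceil(174 / 0.1) = 1740.
Cycle time = 8.1 + 6.1 = 14.2 s.
Build time: 1740 × 14.2 s = 24708 s, i.e. 6.86 hours.

6.86 hours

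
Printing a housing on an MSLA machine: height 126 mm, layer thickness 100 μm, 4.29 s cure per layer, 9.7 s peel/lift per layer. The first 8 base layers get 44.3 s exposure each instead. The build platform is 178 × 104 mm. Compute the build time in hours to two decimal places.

Layer count = ceil(126 / 0.1) = 1260.
Bottom layers = 8 × (44.3 + 9.7), so 432 s.
Regular layers = 1252 × (4.29 + 9.7), so 17515.48 s.
Sum: 432 + 17515.48 = 17947.48 s → 4.99 hours.

4.99 hours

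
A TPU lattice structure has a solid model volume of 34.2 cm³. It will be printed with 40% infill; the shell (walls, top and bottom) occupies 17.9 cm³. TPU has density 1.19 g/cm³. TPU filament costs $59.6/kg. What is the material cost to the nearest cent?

$1.73

Interior volume = 34.2 − 17.9 = 16.3 cm³.
Infill volume = 0.40 × 16.3 = 6.52 cm³.
Total printed volume: 17.9 + 6.52 → 24.42 cm³.
Mass = 24.42 × 1.19 = 29.0598 g.
Cost = 29.0598 g / 1000 × $59.6/kg = $1.73.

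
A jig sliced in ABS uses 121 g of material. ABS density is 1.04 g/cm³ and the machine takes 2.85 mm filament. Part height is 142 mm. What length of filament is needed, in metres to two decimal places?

Extruded volume: 121/1.04 = 116.3462 cm³ (116346.2 mm³).
Filament cross-section = π × (2.85/2)² = 6.3794 mm².
Length = 116346.2 / 6.3794 = 18237.8 mm = 18.24 m.

18.24 m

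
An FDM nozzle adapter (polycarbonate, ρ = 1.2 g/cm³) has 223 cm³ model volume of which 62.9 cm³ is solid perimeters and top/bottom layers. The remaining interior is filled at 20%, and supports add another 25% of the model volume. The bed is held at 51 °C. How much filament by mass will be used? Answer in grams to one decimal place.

Interior volume = 223 − 62.9 = 160.1 cm³.
Infill volume = 0.20 × 160.1, so 32.02 cm³.
Support: 0.25 × 223 → 55.75 cm³.
Deposited volume = 62.9 + 32.02 + 55.75, so 150.67 cm³.
Mass = 150.67 × 1.2 = 180.804 g.

180.8 g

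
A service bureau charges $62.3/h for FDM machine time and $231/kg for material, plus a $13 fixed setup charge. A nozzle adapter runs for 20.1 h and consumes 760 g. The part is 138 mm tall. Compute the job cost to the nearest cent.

Time charge: 62.3 × 20.1 → $1252.23.
Feedstock cost = 231 × 760/1000 = $175.56.
Adding setup: 1252.23 + 175.56 + 13 → $1440.79.

$1440.79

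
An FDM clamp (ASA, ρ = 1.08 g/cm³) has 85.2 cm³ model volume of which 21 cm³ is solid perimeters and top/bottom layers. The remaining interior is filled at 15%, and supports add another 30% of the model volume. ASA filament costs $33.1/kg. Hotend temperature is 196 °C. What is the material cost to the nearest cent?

$2.01

Infill region = 85.2 − 21 = 64.2 cm³.
Deposited infill: 0.15 × 64.2 → 9.63 cm³.
Support = 0.30 × 85.2, so 25.56 cm³.
Total extruded: 21 + 9.63 + 25.56 → 56.19 cm³.
Mass = 56.19 × 1.08, so 60.6852 g.
Cost = 60.6852 g / 1000 × $33.1/kg = $2.01.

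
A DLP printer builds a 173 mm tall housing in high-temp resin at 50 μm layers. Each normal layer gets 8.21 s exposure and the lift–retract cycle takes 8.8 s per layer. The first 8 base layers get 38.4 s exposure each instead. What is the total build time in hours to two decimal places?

16.42 hours

Layers = ⌈173/0.05⌉ = 3460.
Base layers = 8 × (38.4 + 8.8), so 377.6 s.
Regular layers = 3452 × (8.21 + 8.8) = 58718.52 s.
Sum: 377.6 + 58718.52 = 59096.12 s → 16.42 hours.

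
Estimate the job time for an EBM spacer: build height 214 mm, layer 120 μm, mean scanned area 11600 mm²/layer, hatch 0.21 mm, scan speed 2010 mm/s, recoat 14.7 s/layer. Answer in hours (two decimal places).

Layers = ⌈214/0.12⌉ = 1784.
Scan path per layer = 11600 / 0.21 = 55238.1 mm.
Per-layer scan time = 55238.1 / 2010 = 27.4816 s.
Time per layer: 27.4816 + 14.7 → 42.1816 s.
Total: 1784 × 42.1816 s = 75251.9744 s → 20.90 hours.

20.90 hours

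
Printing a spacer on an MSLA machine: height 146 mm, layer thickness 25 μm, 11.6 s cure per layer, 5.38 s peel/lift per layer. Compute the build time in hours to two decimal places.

27.55 hours

Layer count = ceil(146 / 0.025) = 5840.
Per-layer time = 11.6 + 5.38, so 16.98 s.
Total = 5840 × 16.98 = 99163.2 s = 27.55 hours.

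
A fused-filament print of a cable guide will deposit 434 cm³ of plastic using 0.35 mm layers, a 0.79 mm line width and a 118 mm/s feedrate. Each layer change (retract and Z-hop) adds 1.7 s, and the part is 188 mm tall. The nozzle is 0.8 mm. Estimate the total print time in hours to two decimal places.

3.95 hours

Line area = 0.35 × 0.79, so 0.2765 mm².
Path length: 434000 mm³ / 0.2765 mm² → 1569620.3 mm.
Time extruding = 1569620.3 / 118 = 13301.9 s.
Layers = ⌈188/0.35⌉ = 538.
Z-hop total = 538 × 1.7 = 914.6 s.
Total = 13301.9 + 914.6 = 14216.5 s = 3.95 hours.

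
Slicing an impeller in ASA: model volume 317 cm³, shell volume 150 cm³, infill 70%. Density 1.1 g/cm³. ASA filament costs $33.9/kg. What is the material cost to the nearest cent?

Volume inside the shell: 317 − 150 → 167 cm³.
Infill volume = 0.70 × 167, so 116.9 cm³.
Deposited volume = 150 + 116.9 = 266.9 cm³.
Mass = 266.9 × 1.1, so 293.59 g.
Cost = 293.59 g / 1000 × $33.9/kg = $9.95.

$9.95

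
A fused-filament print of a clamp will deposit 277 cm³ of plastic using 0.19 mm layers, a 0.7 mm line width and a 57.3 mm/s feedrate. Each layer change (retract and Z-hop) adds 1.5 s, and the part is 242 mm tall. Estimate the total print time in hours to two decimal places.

Extrusion cross-section = 0.19 × 0.7, so 0.133 mm².
Toolpath length = 277 cm³ / 0.133 mm² = 277000 / 0.133 = 2082706.8 mm.
Time extruding: 2082706.8 / 57.3 → 36347.4 s.
Layer count = ceil(242 / 0.19) = 1274.
Layer-change overhead: 1274 × 1.5 → 1911 s.
Altogether 36347.4 + 1911 = 38258.4 s, i.e. 10.63 hours.

10.63 hours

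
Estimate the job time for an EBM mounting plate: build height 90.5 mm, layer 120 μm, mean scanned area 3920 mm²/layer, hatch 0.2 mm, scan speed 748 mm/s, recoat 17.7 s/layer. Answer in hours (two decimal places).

9.21 hours

Layers = ⌈90.5/0.12⌉ = 755.
Hatch length per layer = 3920 / 0.2 = 19600 mm.
Per-layer scan time = 19600 / 748 = 26.2032 s.
Per-layer time = 26.2032 + 17.7, so 43.9032 s.
755 layers × 43.9032 s/layer = 33146.916 s, i.e. 9.21 hours.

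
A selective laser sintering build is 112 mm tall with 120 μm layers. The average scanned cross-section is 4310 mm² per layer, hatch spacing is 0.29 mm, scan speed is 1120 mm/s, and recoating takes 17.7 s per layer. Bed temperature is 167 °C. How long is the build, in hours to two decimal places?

8.03 hours

Number of layers: 112 / 0.12 → 934 (rounded up).
Per-layer scan distance = 4310 / 0.29 = 14862.1 mm.
Scan time per layer: 14862.1 / 1120 → 13.2697 s.
Time per layer = 13.2697 + 17.7, so 30.9697 s.
Build time = 934 × 30.9697 = 28925.6998 s = 8.03 hours.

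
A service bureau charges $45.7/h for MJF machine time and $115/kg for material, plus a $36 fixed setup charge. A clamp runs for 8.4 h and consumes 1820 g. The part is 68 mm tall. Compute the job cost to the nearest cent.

$629.18

Machine cost = 45.7 × 8.4, so $383.88.
Feedstock cost: 115 × 1820/1000 → $209.30.
Adding setup: 383.88 + 209.30 + 36 → $629.18.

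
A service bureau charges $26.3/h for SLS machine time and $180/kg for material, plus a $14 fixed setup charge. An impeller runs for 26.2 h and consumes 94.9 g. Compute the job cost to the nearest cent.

Machine-time cost = 26.3 × 26.2 = $689.06.
Feedstock cost: 180 × 94.9/1000 → $17.082.
Total = 689.06 + 17.082 + 14 = 720.142 ≈ $720.14.

$720.14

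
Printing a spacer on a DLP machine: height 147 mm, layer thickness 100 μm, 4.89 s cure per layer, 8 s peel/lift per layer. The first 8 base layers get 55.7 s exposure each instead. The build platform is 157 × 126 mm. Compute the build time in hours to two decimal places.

5.38 hours

Number of layers: 147 / 0.1 → 1470 (rounded up).
Burn-in layers: 8 × (55.7 + 8) → 509.6 s.
Normal layers = 1462 × (4.89 + 8) = 18845.18 s.
Sum: 509.6 + 18845.18 = 19354.78 s → 5.38 hours.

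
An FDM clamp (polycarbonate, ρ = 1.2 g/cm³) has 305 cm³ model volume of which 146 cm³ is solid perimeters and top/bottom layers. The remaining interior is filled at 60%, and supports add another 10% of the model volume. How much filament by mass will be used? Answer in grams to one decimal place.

Infill region = 305 − 146, so 159 cm³.
Infill deposited = 0.60 × 159 = 95.4 cm³.
Support = 0.10 × 305, so 30.5 cm³.
Total printed volume = 146 + 95.4 + 30.5, so 271.9 cm³.
Mass: 271.9 × 1.2 → 326.28 g.

326.3 g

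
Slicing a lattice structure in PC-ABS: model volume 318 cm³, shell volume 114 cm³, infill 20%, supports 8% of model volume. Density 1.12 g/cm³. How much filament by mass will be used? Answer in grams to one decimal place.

201.9 g

Interior volume: 318 − 114 → 204 cm³.
Deposited infill: 0.20 × 204 → 40.8 cm³.
Support = 0.08 × 318, so 25.44 cm³.
Total printed volume = 114 + 40.8 + 25.44 = 180.24 cm³.
Mass = 180.24 × 1.12 = 201.8688 g.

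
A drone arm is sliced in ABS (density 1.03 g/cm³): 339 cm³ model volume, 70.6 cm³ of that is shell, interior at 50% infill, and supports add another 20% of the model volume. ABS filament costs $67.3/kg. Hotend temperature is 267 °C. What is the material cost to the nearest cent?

Volume inside the shell: 339 − 70.6 → 268.4 cm³.
Infill deposited = 0.50 × 268.4 = 134.2 cm³.
Support = 0.20 × 339, so 67.8 cm³.
Deposited volume: 70.6 + 134.2 + 67.8 → 272.6 cm³.
Mass: 272.6 × 1.03 → 280.778 g.
At $67.3/kg: 280.778/1000 × 67.3 = $18.90.

$18.90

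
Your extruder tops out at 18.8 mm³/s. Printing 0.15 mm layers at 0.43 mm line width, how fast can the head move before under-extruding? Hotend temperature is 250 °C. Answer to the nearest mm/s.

291 mm/s

A = 0.15 × 0.43, so 0.0645 mm².
Max speed = 18.8 / 0.0645 = 291.47 ≈ 291 mm/s.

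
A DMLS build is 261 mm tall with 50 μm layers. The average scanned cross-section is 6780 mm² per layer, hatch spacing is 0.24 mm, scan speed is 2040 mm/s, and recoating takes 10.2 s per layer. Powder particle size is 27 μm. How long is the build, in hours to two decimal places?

Layers = ⌈261/0.05⌉ = 5220.
Hatch length per layer = 6780 / 0.24, so 28250 mm.
Scan time per layer = 28250 / 2040, so 13.848 s.
Layer cycle = 13.848 + 10.2 = 24.048 s.
Total: 5220 × 24.048 s = 125530.56 s → 34.87 hours.

34.87 hours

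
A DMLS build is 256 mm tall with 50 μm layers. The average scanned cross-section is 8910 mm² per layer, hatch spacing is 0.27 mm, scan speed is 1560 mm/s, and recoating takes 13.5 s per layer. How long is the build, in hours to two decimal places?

Number of layers: 256 / 0.05 → 5120 (rounded up).
Scan path per layer: 8910 / 0.27 → 33000 mm.
Scan time per layer = 33000 / 1560, so 21.1538 s.
Per-layer time = 21.1538 + 13.5, so 34.6538 s.
Build time = 5120 × 34.6538 = 177427.456 s = 49.29 hours.

49.29 hours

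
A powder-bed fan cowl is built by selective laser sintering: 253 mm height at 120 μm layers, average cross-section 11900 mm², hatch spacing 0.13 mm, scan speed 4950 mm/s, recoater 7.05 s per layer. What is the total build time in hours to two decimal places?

Number of layers: 253 / 0.12 → 2109 (rounded up).
Hatch length per layer = 11900 / 0.13, so 91538.5 mm.
Per-layer scan time: 91538.5 / 4950 → 18.4926 s.
Layer cycle: 18.4926 + 7.05 → 25.5426 s.
Build time = 2109 × 25.5426 = 53869.3434 s = 14.96 hours.

14.96 hours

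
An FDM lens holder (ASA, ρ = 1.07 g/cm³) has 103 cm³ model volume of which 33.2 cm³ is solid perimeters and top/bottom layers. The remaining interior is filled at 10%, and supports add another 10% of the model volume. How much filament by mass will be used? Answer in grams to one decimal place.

54.0 g

Volume inside the shell: 103 − 33.2 → 69.8 cm³.
Infill deposited = 0.10 × 69.8, so 6.98 cm³.
Support: 0.10 × 103 → 10.3 cm³.
Total printed volume: 33.2 + 6.98 + 10.3 → 50.48 cm³.
Mass = 50.48 × 1.07 = 54.0136 g.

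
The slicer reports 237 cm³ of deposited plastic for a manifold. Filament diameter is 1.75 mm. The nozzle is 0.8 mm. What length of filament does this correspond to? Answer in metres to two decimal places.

A = π r² = π × 0.875² = 2.4053 mm².
L = 237000 mm³ / 2.4053 mm² = 98532.41 mm, i.e. 98.53 m.

98.53 m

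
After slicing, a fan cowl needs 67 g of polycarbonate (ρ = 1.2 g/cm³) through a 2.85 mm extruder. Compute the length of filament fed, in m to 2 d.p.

Extruded volume: 67/1.2 = 55.8333 cm³ (55833.3 mm³).
A = π r² = π × 1.425² = 6.3794 mm².
L = V/A = 55833.3/6.3794 = 8752.12 mm → 8.75 m.

8.75 m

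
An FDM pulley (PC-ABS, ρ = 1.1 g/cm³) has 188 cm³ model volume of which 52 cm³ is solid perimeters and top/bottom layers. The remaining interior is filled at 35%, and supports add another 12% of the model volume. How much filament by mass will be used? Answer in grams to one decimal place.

134.4 g

Interior volume = 188 − 52 = 136 cm³.
Infill volume = 0.35 × 136, so 47.6 cm³.
Support = 0.12 × 188, so 22.56 cm³.
Total printed volume = 52 + 47.6 + 22.56 = 122.16 cm³.
Mass: 122.16 × 1.1 → 134.376 g.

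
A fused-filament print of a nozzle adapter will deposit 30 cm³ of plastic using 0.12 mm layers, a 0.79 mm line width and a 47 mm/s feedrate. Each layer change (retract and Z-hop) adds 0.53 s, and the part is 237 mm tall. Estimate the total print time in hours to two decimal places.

Bead cross-section = 0.12 × 0.79 = 0.0948 mm².
Total extruded path = 30000/0.0948 = 316455.7 mm.
Extrusion time = 316455.7 / 47, so 6733.1 s.
Layer count = ceil(237 / 0.12) = 1975.
Layer-change overhead = 1975 × 0.53, so 1046.75 s.
Total = 6733.1 + 1046.75 = 7779.85 s = 2.16 hours.

2.16 hours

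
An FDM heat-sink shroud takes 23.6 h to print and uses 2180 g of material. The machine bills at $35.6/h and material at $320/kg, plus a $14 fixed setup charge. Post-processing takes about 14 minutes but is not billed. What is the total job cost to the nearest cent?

Time charge: 35.6 × 23.6 → $840.16.
Material charge = 320 × 2180/1000 = $697.60.
Total = 840.16 + 697.60 + 14 = $1551.76.

$1551.76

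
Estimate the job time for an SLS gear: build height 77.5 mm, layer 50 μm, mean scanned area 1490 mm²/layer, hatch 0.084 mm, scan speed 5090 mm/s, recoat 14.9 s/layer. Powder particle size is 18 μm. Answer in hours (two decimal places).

Number of layers: 77.5 / 0.05 → 1550 (rounded up).
Scan path per layer: 1490 / 0.084 → 17738.1 mm.
Scan time per layer = 17738.1 / 5090 = 3.4849 s.
Per-layer time = 3.4849 + 14.9, so 18.3849 s.
Total: 1550 × 18.3849 s = 28496.595 s → 7.92 hours.

7.92 hours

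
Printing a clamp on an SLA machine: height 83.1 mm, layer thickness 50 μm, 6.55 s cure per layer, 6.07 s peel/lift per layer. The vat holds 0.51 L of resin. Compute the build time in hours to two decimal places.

5.83 hours

Layers = ⌈83.1/0.05⌉ = 1662.
Each layer takes: 6.55 + 6.07 → 12.62 s.
Build time: 1662 × 12.62 s = 20974.44 s, i.e. 5.83 hours.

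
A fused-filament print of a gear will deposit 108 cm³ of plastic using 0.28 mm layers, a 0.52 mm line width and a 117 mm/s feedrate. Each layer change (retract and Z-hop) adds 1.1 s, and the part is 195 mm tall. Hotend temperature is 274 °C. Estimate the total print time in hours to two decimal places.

Extrusion cross-section = 0.28 × 0.52, so 0.1456 mm².
Path length: 108000 mm³ / 0.1456 mm² → 741758.2 mm.
Print-move time = 741758.2 / 117, so 6339.8 s.
Layer count = ceil(195 / 0.28) = 697.
Non-print overhead: 697 × 1.1 → 766.7 s.
Altogether 6339.8 + 766.7 = 7106.5 s, i.e. 1.97 hours.

1.97 hours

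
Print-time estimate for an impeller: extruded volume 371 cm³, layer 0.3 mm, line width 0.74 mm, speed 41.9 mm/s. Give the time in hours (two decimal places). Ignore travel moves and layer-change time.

11.08 hours

Line area: 0.3 × 0.74 → 0.222 mm².
Total extruded path = 371000/0.222 = 1671171.2 mm.
Print-move time: 1671171.2 / 41.9 → 39884.8 s.
39884.8 s = 11.08 hours.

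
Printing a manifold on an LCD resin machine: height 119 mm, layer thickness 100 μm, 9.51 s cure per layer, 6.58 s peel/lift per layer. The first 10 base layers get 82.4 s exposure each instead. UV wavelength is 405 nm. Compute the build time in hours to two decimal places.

Layer count = ceil(119 / 0.1) = 1190.
Bottom layers = 10 × (82.4 + 6.58), so 889.8 s.
Remaining layers = 1180 × (9.51 + 6.58), so 18986.2 s.
Total = 889.8 + 18986.2 = 19876 s = 5.52 hours.

5.52 hours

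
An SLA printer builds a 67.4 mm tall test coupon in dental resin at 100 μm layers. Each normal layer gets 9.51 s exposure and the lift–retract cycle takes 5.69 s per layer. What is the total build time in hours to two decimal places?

2.85 hours

Layers = ⌈67.4/0.1⌉ = 674.
Cycle time = 9.51 + 5.69, so 15.2 s.
Total = 674 × 15.2 = 10244.8 s = 2.85 hours.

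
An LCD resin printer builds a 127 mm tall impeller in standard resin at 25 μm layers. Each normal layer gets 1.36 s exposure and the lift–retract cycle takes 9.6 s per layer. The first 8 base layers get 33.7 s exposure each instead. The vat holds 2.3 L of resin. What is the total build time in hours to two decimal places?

Layers = ⌈127/0.025⌉ = 5080.
Burn-in layers = 8 × (33.7 + 9.6) = 346.4 s.
Normal layers: 5072 × (1.36 + 9.6) → 55589.12 s.
Total = 346.4 + 55589.12 = 55935.52 s = 15.54 hours.

15.54 hours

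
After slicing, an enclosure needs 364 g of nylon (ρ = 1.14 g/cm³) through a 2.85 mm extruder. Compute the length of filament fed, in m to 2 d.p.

50.05 m

Volume = 364 g / 1.14 g·cm⁻³ = 319.2982 cm³ = 319298.2 mm³.
Cross-section of 2.85 mm filament: π·(2.85/2)² = 6.3794 mm².
Length = 319298.2 / 6.3794 = 50051.45 mm = 50.05 m.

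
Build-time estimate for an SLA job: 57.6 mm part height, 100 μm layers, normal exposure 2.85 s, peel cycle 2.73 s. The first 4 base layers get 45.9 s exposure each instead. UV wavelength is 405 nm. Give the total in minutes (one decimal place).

56.4 minutes

Number of layers: 57.6 / 0.1 → 576 (rounded up).
Base layers: 4 × (45.9 + 2.73) → 194.52 s.
Normal layers = 572 × (2.85 + 2.73), so 3191.76 s.
Total = 194.52 + 3191.76 = 3386.28 s = 56.4 minutes.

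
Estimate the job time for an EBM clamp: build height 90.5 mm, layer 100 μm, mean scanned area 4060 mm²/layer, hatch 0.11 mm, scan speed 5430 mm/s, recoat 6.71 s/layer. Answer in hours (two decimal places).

3.40 hours

Number of layers: 90.5 / 0.1 → 905 (rounded up).
Per-layer scan distance = 4060 / 0.11, so 36909.1 mm.
Scan time per layer: 36909.1 / 5430 → 6.7973 s.
Layer cycle = 6.7973 + 6.71, so 13.5073 s.
Build time = 905 × 13.5073 = 12224.1065 s = 3.40 hours.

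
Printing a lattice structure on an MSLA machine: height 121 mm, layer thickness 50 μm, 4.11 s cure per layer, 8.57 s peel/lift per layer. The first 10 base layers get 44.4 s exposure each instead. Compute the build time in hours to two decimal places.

Layers = ⌈121/0.05⌉ = 2420.
Bottom layers: 10 × (44.4 + 8.57) → 529.7 s.
Remaining layers = 2410 × (4.11 + 8.57) = 30558.8 s.
Total = 529.7 + 30558.8 = 31088.5 s = 8.64 hours.

8.64 hours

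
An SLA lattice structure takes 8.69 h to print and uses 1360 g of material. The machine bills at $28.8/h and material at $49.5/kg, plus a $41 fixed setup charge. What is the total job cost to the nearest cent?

$358.59

Machine cost = 28.8 × 8.69 = $250.272.
Material charge = 49.5 × 1360/1000 = $67.32.
Total = 250.272 + 67.32 + 41 = 358.592 ≈ $358.59.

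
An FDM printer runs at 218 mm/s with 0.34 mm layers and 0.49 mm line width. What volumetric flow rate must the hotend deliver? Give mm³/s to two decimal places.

Extrusion cross-section: 0.34 × 0.49 → 0.1666 mm².
Volumetric flow = 218 × 0.1666 = 36.32 mm³/s.

36.32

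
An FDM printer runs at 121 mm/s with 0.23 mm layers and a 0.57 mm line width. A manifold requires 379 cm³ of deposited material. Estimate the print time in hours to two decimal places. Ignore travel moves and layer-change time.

Line area = 0.23 × 0.57 = 0.1311 mm².
Total extruded path = 379000/0.1311 = 2890923 mm.
Print-move time = 2890923 / 121 = 23891.9 s.
23891.9 s = 6.64 hours.

6.64 hours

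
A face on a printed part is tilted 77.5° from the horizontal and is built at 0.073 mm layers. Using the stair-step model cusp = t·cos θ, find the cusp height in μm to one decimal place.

15.8 μm

cos(77.5°) = 0.2164, so cusp = 0.073 × 0.2164 = 0.015797 mm → 15.8 μm.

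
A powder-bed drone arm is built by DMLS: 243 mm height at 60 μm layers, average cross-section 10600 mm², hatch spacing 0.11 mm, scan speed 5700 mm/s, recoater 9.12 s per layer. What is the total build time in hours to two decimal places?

Layer count = ceil(243 / 0.06) = 4050.
Hatch length per layer = 10600 / 0.11, so 96363.6 mm.
Scan time per layer = 96363.6 / 5700, so 16.9059 s.
Time per layer = 16.9059 + 9.12 = 26.0259 s.
4050 layers × 26.0259 s/layer = 105404.895 s, i.e. 29.28 hours.

29.28 hours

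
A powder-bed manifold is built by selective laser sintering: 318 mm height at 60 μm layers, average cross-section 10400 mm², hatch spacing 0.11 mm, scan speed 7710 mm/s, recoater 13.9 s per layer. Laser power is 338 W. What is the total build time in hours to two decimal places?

38.52 hours

Number of layers: 318 / 0.06 → 5300 (rounded up).
Hatch length per layer = 10400 / 0.11 = 94545.5 mm.
Scan time per layer = 94545.5 / 7710, so 12.2627 s.
Per-layer time = 12.2627 + 13.9, so 26.1627 s.
Total: 5300 × 26.1627 s = 138662.31 s → 38.52 hours.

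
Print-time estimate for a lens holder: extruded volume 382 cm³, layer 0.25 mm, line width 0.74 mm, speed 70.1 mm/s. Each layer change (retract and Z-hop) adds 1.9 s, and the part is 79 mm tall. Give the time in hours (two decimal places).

8.35 hours

Extrusion cross-section: 0.25 × 0.74 → 0.185 mm².
Total extruded path = 382000/0.185 = 2064864.9 mm.
Print-move time = 2064864.9 / 70.1, so 29456 s.
Number of layers: 79 / 0.25 → 316 (rounded up).
Layer-change overhead = 316 × 1.9, so 600.4 s.
Altogether 29456 + 600.4 = 30056.4 s, i.e. 8.35 hours.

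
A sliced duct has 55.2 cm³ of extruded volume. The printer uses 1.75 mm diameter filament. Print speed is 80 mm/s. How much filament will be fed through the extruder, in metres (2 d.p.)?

22.95 m

A = π r² = π × 0.875² = 2.4053 mm².
L = 55200 mm³ / 2.4053 mm² = 22949.32 mm, i.e. 22.95 m.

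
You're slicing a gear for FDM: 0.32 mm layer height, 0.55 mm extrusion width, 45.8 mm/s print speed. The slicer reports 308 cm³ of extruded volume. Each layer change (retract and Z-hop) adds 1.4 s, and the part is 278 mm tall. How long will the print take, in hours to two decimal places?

10.95 hours

Line area: 0.32 × 0.55 → 0.176 mm².
Total extruded path = 308000/0.176 = 1750000 mm.
Time extruding = 1750000 / 45.8, so 38209.6 s.
Layers = ⌈278/0.32⌉ = 869.
Layer-change overhead = 869 × 1.4 = 1216.6 s.
Total = 38209.6 + 1216.6 = 39426.2 s = 10.95 hours.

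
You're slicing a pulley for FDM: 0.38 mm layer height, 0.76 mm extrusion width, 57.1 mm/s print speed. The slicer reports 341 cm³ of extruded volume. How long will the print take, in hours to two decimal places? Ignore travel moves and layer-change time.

5.74 hours

Bead cross-section = 0.38 × 0.76 = 0.2888 mm².
Toolpath length = 341 cm³ / 0.2888 mm² = 341000 / 0.2888 = 1180747.9 mm.
Extrusion time = 1180747.9 / 57.1 = 20678.6 s.
That's 20678.6 s → 5.74 hours.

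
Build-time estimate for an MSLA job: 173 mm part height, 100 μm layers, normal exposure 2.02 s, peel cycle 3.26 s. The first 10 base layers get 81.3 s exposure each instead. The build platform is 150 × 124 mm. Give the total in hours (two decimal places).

2.76 hours

Layer count = ceil(173 / 0.1) = 1730.
Bottom layers: 10 × (81.3 + 3.26) → 845.6 s.
Remaining layers = 1720 × (2.02 + 3.26), so 9081.6 s.
Sum: 845.6 + 9081.6 = 9927.2 s → 2.76 hours.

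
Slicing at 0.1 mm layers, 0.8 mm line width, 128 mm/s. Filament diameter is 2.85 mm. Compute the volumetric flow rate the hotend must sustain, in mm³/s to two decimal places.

A = 0.1 × 0.8, so 0.08 mm².
Q = v·A = 128 × 0.08 = 10.24 mm³/s.

10.24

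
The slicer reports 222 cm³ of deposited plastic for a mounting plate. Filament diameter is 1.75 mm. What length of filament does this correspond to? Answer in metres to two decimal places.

92.30 m

Cross-section of 1.75 mm filament: π·(1.75/2)² = 2.4053 mm².
L = 222000 mm³ / 2.4053 mm² = 92296.18 mm, i.e. 92.30 m.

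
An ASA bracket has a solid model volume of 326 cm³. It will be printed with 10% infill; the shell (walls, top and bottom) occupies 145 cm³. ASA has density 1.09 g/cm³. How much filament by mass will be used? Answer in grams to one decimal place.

Infill region = 326 − 145, so 181 cm³.
Infill deposited: 0.10 × 181 → 18.1 cm³.
Total extruded: 145 + 18.1 → 163.1 cm³.
Mass: 163.1 × 1.09 → 177.779 g.

177.8 g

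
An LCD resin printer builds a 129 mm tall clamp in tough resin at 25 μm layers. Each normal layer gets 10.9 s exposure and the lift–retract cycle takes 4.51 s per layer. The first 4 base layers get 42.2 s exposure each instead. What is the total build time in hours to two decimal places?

22.12 hours

Layers = ⌈129/0.025⌉ = 5160.
Bottom layers: 4 × (42.2 + 4.51) → 186.84 s.
Remaining layers = 5156 × (10.9 + 4.51), so 79453.96 s.
Sum: 186.84 + 79453.96 = 79640.8 s → 22.12 hours.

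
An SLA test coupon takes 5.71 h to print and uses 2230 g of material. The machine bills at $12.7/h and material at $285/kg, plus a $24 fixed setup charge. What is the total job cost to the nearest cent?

Machine cost: 12.7 × 5.71 → $72.517.
Feedstock cost = 285 × 2230/1000 = $635.55.
Total = 72.517 + 635.55 + 24 = 732.067 ≈ $732.07.

$732.07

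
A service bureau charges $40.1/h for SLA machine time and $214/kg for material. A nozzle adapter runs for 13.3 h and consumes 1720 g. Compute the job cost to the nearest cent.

$901.41

Time charge: 40.1 × 13.3 → $533.33.
Material charge = 214 × 1720/1000 = $368.08.
Total = 533.33 + 368.08 = $901.41.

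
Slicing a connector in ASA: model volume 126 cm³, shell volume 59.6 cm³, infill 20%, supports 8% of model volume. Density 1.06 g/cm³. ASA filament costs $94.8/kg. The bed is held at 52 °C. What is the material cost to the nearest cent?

$8.34

Volume inside the shell: 126 − 59.6 → 66.4 cm³.
Deposited infill = 0.20 × 66.4 = 13.28 cm³.
Support = 0.08 × 126 = 10.08 cm³.
Total printed volume: 59.6 + 13.28 + 10.08 → 82.96 cm³.
Mass: 82.96 × 1.06 → 87.9376 g.
At $94.8/kg: 87.9376/1000 × 94.8 = $8.34.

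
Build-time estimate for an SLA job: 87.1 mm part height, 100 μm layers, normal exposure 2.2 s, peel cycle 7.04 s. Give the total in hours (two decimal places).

Layers = ⌈87.1/0.1⌉ = 871.
Cycle time = 2.2 + 7.04 = 9.24 s.
Build time: 871 × 9.24 s = 8048.04 s, i.e. 2.24 hours.

2.24 hours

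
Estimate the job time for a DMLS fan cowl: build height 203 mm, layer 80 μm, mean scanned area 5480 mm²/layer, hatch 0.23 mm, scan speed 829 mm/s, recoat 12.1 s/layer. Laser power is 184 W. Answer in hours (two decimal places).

Layer count = ceil(203 / 0.08) = 2538.
Per-layer scan distance: 5480 / 0.23 → 23826.1 mm.
Scan time per layer: 23826.1 / 829 → 28.7408 s.
Per-layer time: 28.7408 + 12.1 → 40.8408 s.
2538 layers × 40.8408 s/layer = 103653.9504 s, i.e. 28.79 hours.

28.79 hours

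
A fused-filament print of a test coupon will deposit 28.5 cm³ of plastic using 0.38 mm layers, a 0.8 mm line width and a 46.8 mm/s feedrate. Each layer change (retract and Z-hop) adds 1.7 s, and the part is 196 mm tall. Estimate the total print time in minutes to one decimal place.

Extrusion cross-section: 0.38 × 0.8 → 0.304 mm².
Total extruded path = 28500/0.304 = 93750 mm.
Extrusion time: 93750 / 46.8 → 2003.2 s.
Layer count = ceil(196 / 0.38) = 516.
Non-print overhead: 516 × 1.7 → 877.2 s.
Altogether 2003.2 + 877.2 = 2880.4 s, i.e. 48.0 minutes.

48.0 minutes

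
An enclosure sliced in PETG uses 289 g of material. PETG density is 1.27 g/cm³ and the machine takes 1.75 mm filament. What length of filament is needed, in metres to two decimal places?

Extruded volume: 289/1.27 = 227.5591 cm³ (227559.1 mm³).
Filament cross-section = π × (1.75/2)² = 2.4053 mm².
L = V/A = 227559.1/2.4053 = 94607.37 mm → 94.61 m.

94.61 m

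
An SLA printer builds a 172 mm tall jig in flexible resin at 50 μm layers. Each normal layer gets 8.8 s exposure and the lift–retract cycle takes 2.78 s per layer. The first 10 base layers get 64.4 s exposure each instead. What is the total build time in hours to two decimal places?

Layers = ⌈172/0.05⌉ = 3440.
Bottom layers = 10 × (64.4 + 2.78) = 671.8 s.
Normal layers = 3430 × (8.8 + 2.78) = 39719.4 s.
Total = 671.8 + 39719.4 = 40391.2 s = 11.22 hours.

11.22 hours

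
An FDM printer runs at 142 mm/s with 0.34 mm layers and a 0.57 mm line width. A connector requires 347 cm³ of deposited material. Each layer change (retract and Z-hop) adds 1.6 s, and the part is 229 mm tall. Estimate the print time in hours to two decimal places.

Bead cross-section = 0.34 × 0.57, so 0.1938 mm².
Path length: 347000 mm³ / 0.1938 mm² → 1790505.7 mm.
Time extruding = 1790505.7 / 142, so 12609.2 s.
Layer count = ceil(229 / 0.34) = 674.
Z-hop total = 674 × 1.6, so 1078.4 s.
Altogether 12609.2 + 1078.4 = 13687.6 s, i.e. 3.80 hours.

3.80 hours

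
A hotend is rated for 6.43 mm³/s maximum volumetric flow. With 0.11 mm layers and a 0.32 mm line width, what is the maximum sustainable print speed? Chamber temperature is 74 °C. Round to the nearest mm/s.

183 mm/s

Extrusion cross-section = 0.11 × 0.32, so 0.0352 mm².
Max speed = 6.43 / 0.0352 = 182.67 ≈ 183 mm/s.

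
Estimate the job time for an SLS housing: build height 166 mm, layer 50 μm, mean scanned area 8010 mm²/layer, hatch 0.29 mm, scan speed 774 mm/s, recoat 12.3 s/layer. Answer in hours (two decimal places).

Number of layers: 166 / 0.05 → 3320 (rounded up).
Hatch length per layer = 8010 / 0.29 = 27620.7 mm.
Per-layer scan time = 27620.7 / 774, so 35.6857 s.
Time per layer = 35.6857 + 12.3, so 47.9857 s.
Build time = 3320 × 47.9857 = 159312.524 s = 44.25 hours.

44.25 hours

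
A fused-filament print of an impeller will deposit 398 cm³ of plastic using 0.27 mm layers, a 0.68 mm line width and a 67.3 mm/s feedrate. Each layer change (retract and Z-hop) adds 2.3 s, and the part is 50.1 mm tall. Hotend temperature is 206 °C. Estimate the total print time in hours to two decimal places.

9.07 hours

Line area = 0.27 × 0.68 = 0.1836 mm².
Path length: 398000 mm³ / 0.1836 mm² → 2167756 mm.
Extrusion time = 2167756 / 67.3, so 32210.3 s.
Layer count = ceil(50.1 / 0.27) = 186.
Layer-change overhead = 186 × 2.3, so 427.8 s.
Total = 32210.3 + 427.8 = 32638.1 s = 9.07 hours.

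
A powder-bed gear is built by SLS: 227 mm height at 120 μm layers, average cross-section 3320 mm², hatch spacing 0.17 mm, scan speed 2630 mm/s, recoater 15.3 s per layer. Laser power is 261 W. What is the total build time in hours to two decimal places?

11.94 hours

Layers = ⌈227/0.12⌉ = 1892.
Scan path per layer = 3320 / 0.17 = 19529.4 mm.
Scan time per layer = 19529.4 / 2630, so 7.4256 s.
Time per layer = 7.4256 + 15.3 = 22.7256 s.
Total: 1892 × 22.7256 s = 42996.8352 s → 11.94 hours.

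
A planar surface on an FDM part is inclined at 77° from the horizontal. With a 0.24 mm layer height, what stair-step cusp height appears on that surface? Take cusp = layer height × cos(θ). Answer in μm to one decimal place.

54.0 μm

cos(77°) = 0.2250, so cusp = 0.24 × 0.2250 = 0.054 mm → 54.0 μm.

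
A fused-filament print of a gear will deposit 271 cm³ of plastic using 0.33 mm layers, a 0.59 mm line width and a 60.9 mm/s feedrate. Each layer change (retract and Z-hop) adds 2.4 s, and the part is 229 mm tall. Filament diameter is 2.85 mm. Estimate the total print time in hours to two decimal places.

Bead cross-section = 0.33 × 0.59, so 0.1947 mm².
Path length: 271000 mm³ / 0.1947 mm² → 1391885 mm.
Extrusion time = 1391885 / 60.9, so 22855.3 s.
Number of layers: 229 / 0.33 → 694 (rounded up).
Non-print overhead: 694 × 2.4 → 1665.6 s.
Total = 22855.3 + 1665.6 = 24520.9 s = 6.81 hours.

6.81 hours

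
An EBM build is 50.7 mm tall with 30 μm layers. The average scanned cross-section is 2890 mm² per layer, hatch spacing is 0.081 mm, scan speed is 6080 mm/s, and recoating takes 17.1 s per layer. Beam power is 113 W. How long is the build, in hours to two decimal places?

Number of layers: 50.7 / 0.03 → 1690 (rounded up).
Per-layer scan distance = 2890 / 0.081 = 35679 mm.
Per-layer scan time = 35679 / 6080 = 5.8683 s.
Time per layer = 5.8683 + 17.1 = 22.9683 s.
1690 layers × 22.9683 s/layer = 38816.427 s, i.e. 10.78 hours.

10.78 hours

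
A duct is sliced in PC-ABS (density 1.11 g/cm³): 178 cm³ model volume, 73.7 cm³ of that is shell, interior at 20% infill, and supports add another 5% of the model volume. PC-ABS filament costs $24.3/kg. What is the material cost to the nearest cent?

$2.79

Interior volume: 178 − 73.7 → 104.3 cm³.
Infill deposited = 0.20 × 104.3, so 20.86 cm³.
Support: 0.05 × 178 → 8.9 cm³.
Total extruded: 73.7 + 20.86 + 8.9 → 103.46 cm³.
Mass: 103.46 × 1.11 → 114.8406 g.
Cost = 114.8406 g / 1000 × $24.3/kg = $2.79.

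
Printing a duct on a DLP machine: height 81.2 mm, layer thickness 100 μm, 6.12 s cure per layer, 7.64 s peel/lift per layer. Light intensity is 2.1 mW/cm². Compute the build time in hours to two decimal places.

3.10 hours

Layer count = ceil(81.2 / 0.1) = 812.
Cycle time = 6.12 + 7.64 = 13.76 s.
Build time: 812 × 13.76 s = 11173.12 s, i.e. 3.10 hours.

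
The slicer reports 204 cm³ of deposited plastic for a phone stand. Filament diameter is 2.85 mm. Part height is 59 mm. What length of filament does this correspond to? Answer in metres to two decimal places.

31.98 m

Cross-section of 2.85 mm filament: π·(2.85/2)² = 6.3794 mm².
Length = 204 cm³ / 6.3794 mm² = 204000 / 6.3794 = 31977.93 mm = 31.98 m.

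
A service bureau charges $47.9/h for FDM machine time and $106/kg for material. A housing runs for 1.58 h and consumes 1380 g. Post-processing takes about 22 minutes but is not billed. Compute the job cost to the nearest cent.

$221.96

Machine-time cost: 47.9 × 1.58 → $75.682.
Feedstock cost: 106 × 1380/1000 → $146.28.
Total = 75.682 + 146.28 = 221.962 ≈ $221.96.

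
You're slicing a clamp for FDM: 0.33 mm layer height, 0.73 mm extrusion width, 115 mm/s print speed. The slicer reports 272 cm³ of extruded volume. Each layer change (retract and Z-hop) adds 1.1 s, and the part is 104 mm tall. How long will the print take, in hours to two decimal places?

Extrusion cross-section = 0.33 × 0.73 = 0.2409 mm².
Path length: 272000 mm³ / 0.2409 mm² → 1129099.2 mm.
Extrusion time: 1129099.2 / 115 → 9818.3 s.
Number of layers: 104 / 0.33 → 316 (rounded up).
Z-hop total = 316 × 1.1 = 347.6 s.
Altogether 9818.3 + 347.6 = 10165.9 s, i.e. 2.82 hours.

2.82 hours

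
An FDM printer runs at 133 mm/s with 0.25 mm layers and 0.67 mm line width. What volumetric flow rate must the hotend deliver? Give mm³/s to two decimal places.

22.28

Extrusion cross-section = 0.25 × 0.67 = 0.1675 mm².
Q = v·A = 133 × 0.1675 = 22.28 mm³/s.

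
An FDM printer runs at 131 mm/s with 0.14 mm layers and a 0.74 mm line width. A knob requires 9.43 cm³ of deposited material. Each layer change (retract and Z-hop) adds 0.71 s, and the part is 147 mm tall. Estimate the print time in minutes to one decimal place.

Bead cross-section = 0.14 × 0.74 = 0.1036 mm².
Path length: 9430 mm³ / 0.1036 mm² → 91023.2 mm.
Extrusion time = 91023.2 / 131 = 694.8 s.
Layer count = ceil(147 / 0.14) = 1050.
Z-hop total = 1050 × 0.71, so 745.5 s.
Altogether 694.8 + 745.5 = 1440.3 s, i.e. 24.0 minutes.

24.0 minutes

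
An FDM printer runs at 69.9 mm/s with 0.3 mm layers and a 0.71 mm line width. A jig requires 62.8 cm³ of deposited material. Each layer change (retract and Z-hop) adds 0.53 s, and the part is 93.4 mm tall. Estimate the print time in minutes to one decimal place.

73.1 minutes

Extrusion cross-section: 0.3 × 0.71 → 0.213 mm².
Total extruded path = 62800/0.213 = 294835.7 mm.
Print-move time: 294835.7 / 69.9 → 4218 s.
Layers = ⌈93.4/0.3⌉ = 312.
Non-print overhead: 312 × 0.53 → 165.36 s.
Total = 4218 + 165.36 = 4383.36 s = 73.1 minutes.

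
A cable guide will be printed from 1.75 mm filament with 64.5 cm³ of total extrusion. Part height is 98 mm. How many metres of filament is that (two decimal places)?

26.82 m

Filament cross-section = π × (1.75/2)² = 2.4053 mm².
Length = 64.5 cm³ / 2.4053 mm² = 64500 / 2.4053 = 26815.78 mm = 26.82 m.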